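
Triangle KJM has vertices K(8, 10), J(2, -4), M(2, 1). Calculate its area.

The Shoelace formula computes the area from vertex coordinates by summing cross products.
For vertices (8,10), (2,-4), (2,1):
Signed sum = 8*-4 - 2*10 + 2*1 - 2*-4 + 2*10 - 8*1
= -52 + 10 + 12 = -30
Area = (1/2)|-30| = 15.

15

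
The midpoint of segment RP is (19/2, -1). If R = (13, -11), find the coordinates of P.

Using the midpoint formula: M = ((x1 + x2)/2, (y1 + y2)/2)
We know M = (19/2, -1) and R = (13, -11)
For x: 19/2 = (13 + x2)/2, so x2 = 2*19/2 - 13 = 6
For y: -1 = (-11 + y2)/2, so y2 = 2*-1 - -11 = 9
P = (6, 9)

(6, 9)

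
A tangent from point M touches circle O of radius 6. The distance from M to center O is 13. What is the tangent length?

Let T be the point of tangency. Then OT ⊥ MT (radius ⊥ tangent).
In right triangle OTM: OM² = OT² + MT²
13² = 6² + MT²
MT² = 133, MT = sqrt(133)

sqrt(133)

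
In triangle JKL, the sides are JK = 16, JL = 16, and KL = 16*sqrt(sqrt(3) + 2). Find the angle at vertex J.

By the inverse law of cosines: cos(J) = (JK² + JL² - KL²) / (2 × JK × JL)
cos(J) = (16² + 16² - (16*sqrt(sqrt(3) + 2))²) / (2 × 16 × 16)
cos(J) = (256 + 256 - (256*sqrt(3) + 512)) / 512
cos(J) = -sqrt(3)/2
J = arccos(-sqrt(3)/2) = 150°

150°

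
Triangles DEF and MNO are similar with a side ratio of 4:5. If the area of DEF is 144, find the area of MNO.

Area ratio = (4/5)^2 = 16/25. Area of MNO = 144 * 25/16 = 225.

225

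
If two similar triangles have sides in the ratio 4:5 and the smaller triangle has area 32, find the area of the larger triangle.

For similar figures, the area ratio equals the square of the side ratio.
Side ratio (the smaller triangle to the larger triangle) = 4:5, so area ratio = 4^2:5^2 = 16:25.
If the area of the smaller triangle is 32, then the area of the larger triangle = 32 * (25/16) = 50.

50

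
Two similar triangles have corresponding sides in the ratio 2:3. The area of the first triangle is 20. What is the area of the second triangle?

Area ratio = (2/3)^2 = 4/9. Area of the second triangle = 20 * 9/4 = 45.

45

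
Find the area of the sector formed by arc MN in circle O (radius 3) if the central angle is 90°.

Sector area = πr² × θ/360
= π × 3² × 1/4
= π × 9 × 1/4
= 9*pi/4

9*pi/4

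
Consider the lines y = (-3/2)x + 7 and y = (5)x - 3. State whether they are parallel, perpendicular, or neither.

Slope of line 1: m1 = -3/2
Slope of line 2: m2 = 5
m1 != m2 and m1*m2 = -15/2 != -1. Neither.

Neither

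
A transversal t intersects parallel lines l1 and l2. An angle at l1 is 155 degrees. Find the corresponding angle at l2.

Corresponding angles are equal: 155 degrees.

155 degrees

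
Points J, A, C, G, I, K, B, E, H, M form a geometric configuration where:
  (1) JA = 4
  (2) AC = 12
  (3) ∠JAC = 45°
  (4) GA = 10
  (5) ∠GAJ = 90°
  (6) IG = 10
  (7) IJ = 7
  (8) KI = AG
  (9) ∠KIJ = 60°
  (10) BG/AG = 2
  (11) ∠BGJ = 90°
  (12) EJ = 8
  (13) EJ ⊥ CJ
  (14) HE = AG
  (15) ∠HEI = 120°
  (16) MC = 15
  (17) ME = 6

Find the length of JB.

From the given relations: BG = 2·AG = 2·10 = 20.
Step 1: By the law of cosines on triangle JAG: JG² = 4² + 10² − 2·4·10·cos(90°) = 116, so JG = 2·√29.
Step 2: By the law of cosines on triangle JGB: JB² = (2·√29)² + 20² − 2·2·√29·20·cos(90°) = 516, so JB = 2·√129.

Therefore, the length of JB = 2·√129.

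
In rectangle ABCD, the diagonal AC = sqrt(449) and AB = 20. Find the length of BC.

The diagonal of a rectangle forms a right triangle with the two sides.
Rearranging the Pythagorean theorem: missing side = sqrt(d^2 - known^2).
= sqrt(449 - 400) = sqrt(49) = 7.

7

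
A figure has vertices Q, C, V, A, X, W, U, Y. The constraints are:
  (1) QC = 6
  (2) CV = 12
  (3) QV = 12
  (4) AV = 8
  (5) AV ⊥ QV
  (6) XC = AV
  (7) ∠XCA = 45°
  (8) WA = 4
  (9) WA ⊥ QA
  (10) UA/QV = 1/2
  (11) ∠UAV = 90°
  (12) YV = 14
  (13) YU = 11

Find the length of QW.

Step 1: By the law of cosines on triangle QVA: QA² = 12² + 8² − 2·12·8·cos(90°) = 208, so QA = 4·√13.
Step 2: By the law of cosines on triangle QAW: QW² = (4·√13)² + 4² − 2·4·√13·4·cos(90°) = 224, so QW = 4·√14.

Therefore, the length of QW = 4·√14.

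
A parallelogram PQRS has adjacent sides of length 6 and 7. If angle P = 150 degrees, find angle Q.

In a parallelogram, consecutive angles are supplementary (sum to 180°).
angle Q = 180 - angle P
angle Q = 180 - 150
angle Q = 30 degrees

30 degrees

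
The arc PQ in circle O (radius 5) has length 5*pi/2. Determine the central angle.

Arc length L = 2πr × θ/360, so θ = 360L / (2πr).
θ = 360 × 5*pi/2 / (2π × 5)
θ = 90°
θ = 90°

90°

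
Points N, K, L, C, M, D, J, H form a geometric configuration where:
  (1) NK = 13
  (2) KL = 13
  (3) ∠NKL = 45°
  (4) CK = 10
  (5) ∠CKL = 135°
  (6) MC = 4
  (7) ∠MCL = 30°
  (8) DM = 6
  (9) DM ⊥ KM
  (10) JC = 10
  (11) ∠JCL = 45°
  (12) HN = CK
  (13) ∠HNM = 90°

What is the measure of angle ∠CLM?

Step 1: By the law of cosines on triangle LKC: LC² = 13² + 10² − 2·13·10·cos(135°) = 452.85, so LC ≈ 21.28.
Step 2: By the law of cosines on triangle LCM: LM² = 21.28² + 4² − 2·21.28·4·cos(30°) = 321.41, so LM ≈ 17.93.
Step 3: By the inverse law of cosines on triangle CLM: cos(∠CLM) = (21.28² + 17.93² − 4²) / (2·21.28·17.93) = 758.26/763.02 = 0.9938, so ∠CLM = 6.41°.

Therefore, the measure of angle ∠CLM = 6.41°.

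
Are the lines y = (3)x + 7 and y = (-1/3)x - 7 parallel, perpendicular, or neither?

Slope of line 1: m1 = 3
Slope of line 2: m2 = -1/3
Two lines are perpendicular when the product of their slopes is -1 (negative reciprocals).
m1 * m2 = (3) * (-1/3) = -1, confirming perpendicularity.

Perpendicular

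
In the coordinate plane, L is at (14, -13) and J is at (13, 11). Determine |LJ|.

d = sqrt((-1)^2 + (24)^2) = sqrt(577)

sqrt(577)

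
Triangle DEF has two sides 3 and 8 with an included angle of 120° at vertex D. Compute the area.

Area = (1/2)(3)(8) sin(120°) = (1/2)(3)(8)(sqrt(3)/2) = 6*sqrt(3)

6*sqrt(3)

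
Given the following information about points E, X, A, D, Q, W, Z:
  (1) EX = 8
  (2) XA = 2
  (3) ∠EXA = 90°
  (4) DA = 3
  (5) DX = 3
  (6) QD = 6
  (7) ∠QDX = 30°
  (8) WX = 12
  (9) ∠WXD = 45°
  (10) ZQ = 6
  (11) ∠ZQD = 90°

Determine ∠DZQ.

Step 1: By the law of cosines on triangle ZQD: ZD² = 6² + 6² − 2·6·6·cos(90°) = 72, so ZD = 6·√2.
Step 2: By the inverse law of cosines on triangle DZQ: cos(∠DZQ) = ((6·√2)² + 6² − 6²) / (2·6·√2·6) = 72/101.82 = 0.7071, so ∠DZQ = 45°.

Therefore, the measure of angle ∠DZQ = 45°.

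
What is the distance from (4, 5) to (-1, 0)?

The horizontal distance is |-1 - 4| = 5 and the vertical distance is |0 - 5| = 5.
By the Pythagorean theorem, d = sqrt(5^2 + 5^2) = sqrt(50) = 5*sqrt(2).

5*sqrt(2)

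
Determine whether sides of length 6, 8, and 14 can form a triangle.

No.
The triangle inequality is violated: 6 + 8 = 14 ≤ 14.
These lengths cannot form a triangle.

No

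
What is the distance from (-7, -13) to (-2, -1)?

d = sqrt((5)^2 + (12)^2) = sqrt(169) = 13

13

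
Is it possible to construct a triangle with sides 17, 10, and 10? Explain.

Check all three triangle inequalities:
17 + 10 = 27 > 10 ✓
17 + 10 = 27 > 10 ✓
10 + 10 = 20 > 17 ✓
All conditions hold, so these sides form a valid triangle.

Yes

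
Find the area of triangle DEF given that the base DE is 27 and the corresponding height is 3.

Area = (1/2) * base * height
Area = (1/2) * 27 * 3
Area = 81/2

81/2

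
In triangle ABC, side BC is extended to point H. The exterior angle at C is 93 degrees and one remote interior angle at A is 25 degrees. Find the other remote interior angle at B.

By the exterior angle theorem: exterior angle = sum of remote interior angles.
93 = 25 + angle B
angle B = 93 - 25 = 68 degrees

68 degrees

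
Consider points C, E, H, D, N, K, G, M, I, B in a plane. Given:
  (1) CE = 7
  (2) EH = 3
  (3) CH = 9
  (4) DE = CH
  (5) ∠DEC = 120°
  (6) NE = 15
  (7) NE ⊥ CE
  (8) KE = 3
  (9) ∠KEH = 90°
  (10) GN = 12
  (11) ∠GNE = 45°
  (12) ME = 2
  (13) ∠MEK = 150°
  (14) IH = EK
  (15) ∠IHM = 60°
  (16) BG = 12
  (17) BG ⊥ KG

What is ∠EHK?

Step 1: By the law of cosines on triangle HEK: HK² = 3² + 3² − 2·3·3·cos(90°) = 18, so HK = 3·√2.
Step 2: By the inverse law of cosines on triangle EHK: cos(∠EHK) = (3² + (3·√2)² − 3²) / (2·3·3·√2) = 18/25.46 = 0.7071, so ∠EHK = 45°.

Therefore, the measure of angle ∠EHK = 45°.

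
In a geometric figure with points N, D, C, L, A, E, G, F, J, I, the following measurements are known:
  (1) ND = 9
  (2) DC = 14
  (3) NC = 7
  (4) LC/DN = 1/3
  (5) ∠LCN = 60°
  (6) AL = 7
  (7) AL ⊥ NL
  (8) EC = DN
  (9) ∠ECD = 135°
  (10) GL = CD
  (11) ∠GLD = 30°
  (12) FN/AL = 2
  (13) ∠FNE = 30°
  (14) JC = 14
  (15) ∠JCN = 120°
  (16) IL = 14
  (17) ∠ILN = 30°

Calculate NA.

From the given relations: LC = 1/3·DN = 1/3·9 = 3.
Step 1: By the law of cosines on triangle LCN: LN² = 3² + 7² − 2·3·7·cos(60°) = 37, so LN = √37.
Step 2: By the law of cosines on triangle NLA: NA² = √37² + 7² − 2·√37·7·cos(90°) = 86, so NA = √86.

Therefore, the length of NA = √86.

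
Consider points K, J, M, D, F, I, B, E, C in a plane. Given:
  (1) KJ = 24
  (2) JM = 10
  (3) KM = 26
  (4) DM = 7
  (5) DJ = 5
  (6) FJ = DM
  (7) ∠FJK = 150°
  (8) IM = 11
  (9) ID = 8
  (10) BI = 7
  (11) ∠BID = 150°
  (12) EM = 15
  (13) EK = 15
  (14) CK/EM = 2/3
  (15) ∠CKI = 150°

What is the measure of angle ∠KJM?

Step 1: By the inverse law of cosines on triangle KJM: cos(∠KJM) = (24² + 10² − 26²) / (2·24·10) = 0/480 = 0, so ∠KJM = 90°.

Therefore, the measure of angle ∠KJM = 90°.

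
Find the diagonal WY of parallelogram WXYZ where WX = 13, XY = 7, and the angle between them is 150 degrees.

Law of cosines: d^2 = 13^2 + 7^2 - 2(13)(7)cos(150°) = 91*sqrt(3) + 218, so d = sqrt(91*sqrt(3) + 218).

sqrt(91*sqrt(3) + 218)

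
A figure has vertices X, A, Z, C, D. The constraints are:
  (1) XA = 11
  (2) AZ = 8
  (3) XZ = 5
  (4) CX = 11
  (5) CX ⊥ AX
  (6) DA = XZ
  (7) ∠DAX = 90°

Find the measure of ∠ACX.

Step 1: By the law of cosines on triangle CXA: CA² = 11² + 11² − 2·11·11·cos(90°) = 242, so CA = 11·√2.
Step 2: By the inverse law of cosines on triangle ACX: cos(∠ACX) = ((11·√2)² + 11² − 11²) / (2·11·√2·11) = 242/342.24 = 0.7071, so ∠ACX = 45°.

Therefore, the measure of angle ∠ACX = 45°.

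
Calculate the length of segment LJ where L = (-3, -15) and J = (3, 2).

The horizontal distance is |3 - -3| = 6 and the vertical distance is |2 - -15| = 17.
By the Pythagorean theorem, d = sqrt(6^2 + 17^2) = sqrt(325) = 5*sqrt(13).

5*sqrt(13)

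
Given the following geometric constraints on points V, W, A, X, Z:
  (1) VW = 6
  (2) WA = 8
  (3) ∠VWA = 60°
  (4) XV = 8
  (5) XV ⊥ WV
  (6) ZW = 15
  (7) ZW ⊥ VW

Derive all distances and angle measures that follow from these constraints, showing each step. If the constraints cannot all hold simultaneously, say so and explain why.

The constraints are consistent.

Step 1: From VW = 6, WA = 8, and ∠VWA = 60°, by the law of cosines:
  VA² = VW² + WA² - 2·VW·WA·cos(60°) = 36 + 64 - 48 = 52
  VA = 2·√13

Step 2: From VW = 6, WZ = 15, and ∠VWZ = 90°, by the law of cosines:
  VZ² = VW² + WZ² - 2·VW·WZ·cos(90°) = 36 + 225 - 0 = 261
  VZ = 3·√29

Step 3: From WV = 6, VX = 8, and ∠WVX = 90°, by the law of cosines:
  WX² = WV² + VX² - 2·WV·VX·cos(90°) = 36 + 64 - 0 = 100
  WX = 10

Step 4: From VA = 2·√13, VW = 6, AW = 8, by the inverse law of cosines:
  cos(∠AVW) = (VA² + VW² - AW²) / (2·VA·VW)
  ∠AVW = 73.9°

Step 5: From VW = 6, VZ = 3·√29, WZ = 15, by the inverse law of cosines:
  cos(∠WVZ) = (VW² + VZ² - WZ²) / (2·VW·VZ)
  ∠WVZ = 68.2°

Step 6: From WV = 6, WX = 10, VX = 8, by the inverse law of cosines:
  cos(∠VWX) = (WV² + WX² - VX²) / (2·WV·WX)
  ∠VWX = 53.13°

Step 7: From AV = 2·√13, AW = 8, VW = 6, by the inverse law of cosines:
  cos(∠VAW) = (AV² + AW² - VW²) / (2·AV·AW)
  ∠VAW = 46.1°

Step 8: From XV = 8, XW = 10, VW = 6, by the inverse law of cosines:
  cos(∠VXW) = (XV² + XW² - VW²) / (2·XV·XW)
  ∠VXW = 36.87°

Step 9: From ZV = 3·√29, ZW = 15, VW = 6, by the inverse law of cosines:
  cos(∠VZW) = (ZV² + ZW² - VW²) / (2·ZV·ZW)
  ∠VZW = 21.8°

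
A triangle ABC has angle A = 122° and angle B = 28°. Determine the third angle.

Let angle C = x. Then 122 + 28 + x = 180.
x = 180 - 150 = 30 degrees.

30 degrees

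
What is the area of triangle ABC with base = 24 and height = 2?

A triangle's area is half the area of a rectangle with the same base and height.
Area = (1/2) * 24 * 2 = 24.

24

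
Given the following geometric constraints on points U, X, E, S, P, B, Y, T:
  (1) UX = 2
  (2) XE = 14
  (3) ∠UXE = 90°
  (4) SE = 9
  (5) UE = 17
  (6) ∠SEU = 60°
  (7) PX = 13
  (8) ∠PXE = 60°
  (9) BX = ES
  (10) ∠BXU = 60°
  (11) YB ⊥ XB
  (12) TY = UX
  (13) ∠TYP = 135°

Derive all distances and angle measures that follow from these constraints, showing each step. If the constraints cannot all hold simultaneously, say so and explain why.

These constraints are not satisfiable: (1), (2) and (3) already determine UE: by the law of cosines UE² = 2² + 14² − 2·2·14·cos(90°) = 200, so UE = 10·√2, which contradicts (5) UE = 17. No planar figure meets all of them, so nothing further can be derived.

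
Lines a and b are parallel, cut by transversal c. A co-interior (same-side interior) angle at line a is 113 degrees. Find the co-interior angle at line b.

Co-interior angles (same-side interior) formed by parallel lines and a transversal are supplementary (sum to 180 degrees).
The given angle is 113 degrees.
The co-interior angle = 180 - 113 = 67 degrees.

67 degrees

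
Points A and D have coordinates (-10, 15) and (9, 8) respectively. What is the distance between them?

The horizontal distance is |9 - -10| = 19 and the vertical distance is |8 - 15| = 7.
By the Pythagorean theorem, d = sqrt(19^2 + 7^2) = sqrt(410).

sqrt(410)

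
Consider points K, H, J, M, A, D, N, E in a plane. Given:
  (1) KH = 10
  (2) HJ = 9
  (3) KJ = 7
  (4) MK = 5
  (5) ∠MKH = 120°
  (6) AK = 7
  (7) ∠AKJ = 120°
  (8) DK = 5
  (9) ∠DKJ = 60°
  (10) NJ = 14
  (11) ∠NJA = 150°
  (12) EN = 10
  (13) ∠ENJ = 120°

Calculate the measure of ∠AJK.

Step 1: By the law of cosines on triangle JKA: JA² = 7² + 7² − 2·7·7·cos(120°) = 147, so JA = 7·√3.
Step 2: By the inverse law of cosines on triangle AJK: cos(∠AJK) = ((7·√3)² + 7² − 7²) / (2·7·√3·7) = 147/169.74 = 0.866, so ∠AJK = 30°.

Therefore, the measure of angle ∠AJK = 30°.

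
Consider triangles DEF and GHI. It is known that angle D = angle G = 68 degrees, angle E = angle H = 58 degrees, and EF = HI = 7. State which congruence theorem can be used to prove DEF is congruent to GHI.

The given information matches AAS: Two pairs of corresponding angles and a non-included side are equal (Angle-Angle-Side).

AAS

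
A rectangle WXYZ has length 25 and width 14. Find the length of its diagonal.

A rectangle's diagonal splits it into two right triangles, with the diagonal as the hypotenuse.
By the Pythagorean theorem, d^2 = 25^2 + 14^2 = 821.
Therefore d = sqrt(821).

sqrt(821)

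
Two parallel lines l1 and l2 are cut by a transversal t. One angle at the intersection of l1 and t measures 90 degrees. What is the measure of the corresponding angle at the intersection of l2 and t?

When a transversal crosses parallel lines, angles in the same position at each intersection are called corresponding angles.
These are always equal, so the answer is 90 degrees.

90 degrees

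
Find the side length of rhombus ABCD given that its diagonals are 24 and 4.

Half-diagonals are 12 and 2. side = sqrt(12^2 + 2^2) = sqrt(148) = 2*sqrt(37)

2*sqrt(37)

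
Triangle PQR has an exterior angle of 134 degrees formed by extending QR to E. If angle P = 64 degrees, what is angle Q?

angle Q = 134 - 64 = 70 degrees (exterior angle theorem).

70 degrees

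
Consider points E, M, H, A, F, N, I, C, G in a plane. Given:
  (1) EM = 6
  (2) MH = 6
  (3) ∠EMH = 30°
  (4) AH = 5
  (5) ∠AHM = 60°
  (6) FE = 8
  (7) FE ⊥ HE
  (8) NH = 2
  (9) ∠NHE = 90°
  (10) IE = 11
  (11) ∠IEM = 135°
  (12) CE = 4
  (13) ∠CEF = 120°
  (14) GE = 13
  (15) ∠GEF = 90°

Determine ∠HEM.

Step 1: By the law of cosines on triangle EMH: EH² = 6² + 6² − 2·6·6·cos(30°) = 9.65, so EH ≈ 3.11.
Step 2: By the inverse law of cosines on triangle HEM: cos(∠HEM) = (3.11² + 6² − 6²) / (2·3.11·6) = 9.65/37.27 = 0.2588, so ∠HEM = 75°.

Therefore, the measure of angle ∠HEM = 75°.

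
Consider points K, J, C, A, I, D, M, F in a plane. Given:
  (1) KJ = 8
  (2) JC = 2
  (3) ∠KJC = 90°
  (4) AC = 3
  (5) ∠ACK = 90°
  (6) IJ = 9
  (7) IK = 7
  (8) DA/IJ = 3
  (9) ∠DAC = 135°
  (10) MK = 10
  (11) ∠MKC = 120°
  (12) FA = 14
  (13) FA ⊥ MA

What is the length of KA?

Step 1: By the law of cosines on triangle CJK: CK² = 2² + 8² − 2·2·8·cos(90°) = 68, so CK = 2·√17.
Step 2: By the law of cosines on triangle KCA: KA² = (2·√17)² + 3² − 2·2·√17·3·cos(90°) = 77, so KA = √77.

Therefore, the length of KA = √77.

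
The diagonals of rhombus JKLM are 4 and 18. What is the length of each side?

The diagonals of a rhombus bisect each other at right angles.
Half-diagonals: 4/2 = 2 and 18/2 = 9
side = sqrt(2^2 + 9^2)
side = sqrt(4 + 81)
side = sqrt(85)

sqrt(85)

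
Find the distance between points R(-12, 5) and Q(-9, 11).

d = sqrt((3)^2 + (6)^2) = sqrt(45) = 3*sqrt(5)

3*sqrt(5)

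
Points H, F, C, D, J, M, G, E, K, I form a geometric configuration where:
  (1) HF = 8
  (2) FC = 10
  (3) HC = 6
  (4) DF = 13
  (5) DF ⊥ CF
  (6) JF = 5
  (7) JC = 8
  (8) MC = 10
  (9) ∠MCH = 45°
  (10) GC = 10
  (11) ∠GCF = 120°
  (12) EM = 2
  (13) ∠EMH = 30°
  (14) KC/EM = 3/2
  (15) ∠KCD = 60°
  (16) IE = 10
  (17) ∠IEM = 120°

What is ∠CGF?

Step 1: By the law of cosines on triangle GCF: GF² = 10² + 10² − 2·10·10·cos(120°) = 300, so GF = 10·√3.
Step 2: By the inverse law of cosines on triangle CGF: cos(∠CGF) = (10² + (10·√3)² − 10²) / (2·10·10·√3) = 300/346.41 = 0.866, so ∠CGF = 30°.

Therefore, the measure of angle ∠CGF = 30°.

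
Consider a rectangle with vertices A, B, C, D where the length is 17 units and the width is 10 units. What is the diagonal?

A rectangle's diagonal splits it into two right triangles, with the diagonal as the hypotenuse.
By the Pythagorean theorem, d^2 = 17^2 + 10^2 = 389.
Therefore d = sqrt(389).

sqrt(389)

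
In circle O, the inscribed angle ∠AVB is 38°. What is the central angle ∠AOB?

By the inscribed angle theorem, the central angle is twice the inscribed angle.
Central angle = 2 × 38° = 76°

76°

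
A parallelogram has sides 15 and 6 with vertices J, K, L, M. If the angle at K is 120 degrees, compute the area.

The area of a parallelogram equals the product of two adjacent sides times the sine of the included angle.
This is because the height equals 6 * sin(120°) = 3*sqrt(3).
Area = 15 * 3*sqrt(3) = 45*sqrt(3)

45*sqrt(3)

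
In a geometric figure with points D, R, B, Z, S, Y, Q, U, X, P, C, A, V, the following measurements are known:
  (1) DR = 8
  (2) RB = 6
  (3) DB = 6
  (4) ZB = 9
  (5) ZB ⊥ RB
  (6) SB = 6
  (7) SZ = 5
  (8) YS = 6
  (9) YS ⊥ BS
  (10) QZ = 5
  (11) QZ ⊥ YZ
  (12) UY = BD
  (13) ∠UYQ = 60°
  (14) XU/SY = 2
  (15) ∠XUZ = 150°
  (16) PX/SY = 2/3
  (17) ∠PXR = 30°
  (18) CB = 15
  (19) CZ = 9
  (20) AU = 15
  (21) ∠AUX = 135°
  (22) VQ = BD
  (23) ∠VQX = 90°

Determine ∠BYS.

Step 1: By the law of cosines on triangle YSB: YB² = 6² + 6² − 2·6·6·cos(90°) = 72, so YB = 6·√2.
Step 2: By the inverse law of cosines on triangle BYS: cos(∠BYS) = ((6·√2)² + 6² − 6²) / (2·6·√2·6) = 72/101.82 = 0.7071, so ∠BYS = 45°.

Therefore, the measure of angle ∠BYS = 45°.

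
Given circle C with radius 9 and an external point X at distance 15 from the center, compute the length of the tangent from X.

The tangent, radius, and line from the external point to the center form a right triangle.
The right angle is where the tangent meets the radius.
By the Pythagorean theorem: tangent² + 9² = 15²
tangent² = 225 - 81 = 144
tangent = 12

12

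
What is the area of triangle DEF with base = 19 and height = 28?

Area = (1/2) * base * height
Area = (1/2) * 19 * 28
Area = 266

266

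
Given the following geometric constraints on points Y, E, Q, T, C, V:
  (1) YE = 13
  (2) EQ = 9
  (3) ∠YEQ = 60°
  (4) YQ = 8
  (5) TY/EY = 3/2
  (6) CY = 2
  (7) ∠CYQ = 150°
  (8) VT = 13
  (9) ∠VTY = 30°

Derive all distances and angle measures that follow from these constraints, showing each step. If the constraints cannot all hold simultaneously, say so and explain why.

These constraints are not satisfiable: (1), (2) and (3) already determine YQ: by the law of cosines YQ² = 13² + 9² − 2·13·9·cos(60°) = 133, so YQ = √133, which contradicts (4) YQ = 8. No planar figure meets all of them, so nothing further can be derived.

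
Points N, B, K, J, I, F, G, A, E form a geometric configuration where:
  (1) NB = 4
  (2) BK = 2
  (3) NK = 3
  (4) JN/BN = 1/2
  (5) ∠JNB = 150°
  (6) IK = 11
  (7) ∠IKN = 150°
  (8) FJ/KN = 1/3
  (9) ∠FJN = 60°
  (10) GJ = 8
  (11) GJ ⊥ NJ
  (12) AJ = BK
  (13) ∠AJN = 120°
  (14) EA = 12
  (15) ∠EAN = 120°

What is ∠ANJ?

From the given relations: JN = 1/2·BN = 1/2·4 = 2; AJ = BK = 2.
Step 1: By the law of cosines on triangle NJA: NA² = 2² + 2² − 2·2·2·cos(120°) = 12, so NA = 2·√3.
Step 2: By the inverse law of cosines on triangle ANJ: cos(∠ANJ) = ((2·√3)² + 2² − 2²) / (2·2·√3·2) = 12/13.86 = 0.866, so ∠ANJ = 30°.

Therefore, the measure of angle ∠ANJ = 30°.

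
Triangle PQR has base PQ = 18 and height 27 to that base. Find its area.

A triangle's area is half the area of a rectangle with the same base and height.
Area = (1/2) * 18 * 27 = 243.

243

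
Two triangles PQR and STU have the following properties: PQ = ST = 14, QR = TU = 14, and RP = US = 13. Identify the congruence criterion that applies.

Consider the given information: PQ = ST = 14, QR = TU = 14, and RP = US = 13
This is not AAS or HL: AAS requires two angles and a non-included side. HL only applies to right triangles with matching hypotenuse and leg.
The correct criterion is SSS. All three pairs of corresponding sides are equal (Side-Side-Side).

SSS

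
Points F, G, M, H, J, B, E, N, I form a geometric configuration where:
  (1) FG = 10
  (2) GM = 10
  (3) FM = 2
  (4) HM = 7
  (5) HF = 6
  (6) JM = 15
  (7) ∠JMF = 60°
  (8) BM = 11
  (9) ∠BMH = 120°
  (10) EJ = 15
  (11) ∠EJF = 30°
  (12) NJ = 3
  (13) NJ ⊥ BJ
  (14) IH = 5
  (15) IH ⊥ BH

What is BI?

Step 1: By the law of cosines on triangle BMH: BH² = 11² + 7² − 2·11·7·cos(120°) = 247, so BH ≈ 15.72.
Step 2: By the law of cosines on triangle BHI: BI² = 15.72² + 5² − 2·15.72·5·cos(90°) = 272, so BI = 4·√17.

Therefore, the length of BI = 4·√17.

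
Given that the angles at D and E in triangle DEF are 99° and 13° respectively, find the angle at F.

The interior angles sum to 180°: angle F = 180 - 99 - 13 = 68°.
The triangle is obtuse (angles 99°, 13°, 68°).

68 degrees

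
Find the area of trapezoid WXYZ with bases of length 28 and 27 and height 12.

A trapezoid's area equals the midsegment times the height.
The midsegment is (28 + 27) / 2 = 55/2.
Area = 55/2 * 12 = 330.

330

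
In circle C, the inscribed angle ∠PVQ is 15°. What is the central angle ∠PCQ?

The inscribed angle theorem states that a central angle is always twice any inscribed angle that subtends the same arc.
Since the inscribed angle is 15°, the central angle = 2 × 15° = 30°.

30°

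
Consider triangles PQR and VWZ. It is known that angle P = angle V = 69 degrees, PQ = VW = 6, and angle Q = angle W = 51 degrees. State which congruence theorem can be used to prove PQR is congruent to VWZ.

The given information provides:
angle P = angle V = 69 degrees, PQ = VW = 6, and angle Q = angle W = 51 degrees
This matches the ASA congruence theorem.
Two pairs of corresponding angles and the included side are equal (Angle-Side-Angle).

ASA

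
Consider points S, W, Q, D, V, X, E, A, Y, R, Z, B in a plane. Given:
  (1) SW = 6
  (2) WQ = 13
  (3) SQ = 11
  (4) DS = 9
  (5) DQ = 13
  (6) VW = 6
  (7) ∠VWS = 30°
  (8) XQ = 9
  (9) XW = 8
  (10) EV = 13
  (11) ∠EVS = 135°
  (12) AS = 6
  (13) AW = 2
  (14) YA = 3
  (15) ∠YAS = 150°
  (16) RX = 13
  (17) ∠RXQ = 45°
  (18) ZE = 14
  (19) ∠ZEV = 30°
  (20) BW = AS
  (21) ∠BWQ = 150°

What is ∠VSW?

Step 1: By the law of cosines on triangle SWV: SV² = 6² + 6² − 2·6·6·cos(30°) = 9.65, so SV ≈ 3.11.
Step 2: By the inverse law of cosines on triangle VSW: cos(∠VSW) = (3.11² + 6² − 6²) / (2·3.11·6) = 9.65/37.27 = 0.2588, so ∠VSW = 75°.

Therefore, the measure of angle ∠VSW = 75°.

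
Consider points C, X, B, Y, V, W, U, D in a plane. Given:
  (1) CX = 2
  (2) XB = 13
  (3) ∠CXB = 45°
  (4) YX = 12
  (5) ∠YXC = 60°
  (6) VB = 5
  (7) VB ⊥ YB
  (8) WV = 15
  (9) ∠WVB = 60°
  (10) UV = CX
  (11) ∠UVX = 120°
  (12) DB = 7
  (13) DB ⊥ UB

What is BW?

Step 1: By the law of cosines on triangle BVW: BW² = 5² + 15² − 2·5·15·cos(60°) = 175, so BW = 5·√7.

Therefore, the length of BW = 5·√7.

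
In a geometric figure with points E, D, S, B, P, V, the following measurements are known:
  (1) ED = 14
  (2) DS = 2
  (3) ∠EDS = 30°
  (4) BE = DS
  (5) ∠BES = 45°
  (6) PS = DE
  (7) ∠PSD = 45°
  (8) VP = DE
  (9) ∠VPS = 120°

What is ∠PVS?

From the given relations: VP = DE = 14; PS = DE = 14.
Step 1: By the law of cosines on triangle VPS: VS² = 14² + 14² − 2·14·14·cos(120°) = 588, so VS = 14·√3.
Step 2: By the inverse law of cosines on triangle PVS: cos(∠PVS) = (14² + (14·√3)² − 14²) / (2·14·14·√3) = 588/678.96 = 0.866, so ∠PVS = 30°.

Therefore, the measure of angle ∠PVS = 30°.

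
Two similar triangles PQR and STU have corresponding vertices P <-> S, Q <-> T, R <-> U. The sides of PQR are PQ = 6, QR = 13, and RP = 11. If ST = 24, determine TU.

Since the triangles are similar, the ratio of corresponding sides is constant.
Scale factor k = ST / PQ = 24 / 6 = 4
TU = k * QR = 4 * 13 = 52

52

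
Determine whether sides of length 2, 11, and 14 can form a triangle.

No.
The triangle inequality is violated: 2 + 11 = 13 ≤ 14.
These lengths cannot form a triangle.

No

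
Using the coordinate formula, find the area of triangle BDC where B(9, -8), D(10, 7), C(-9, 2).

The Shoelace formula computes the area from vertex coordinates by summing cross products.
For vertices (9,-8), (10,7), (-9,2):
Signed sum = 9*7 - 10*-8 + 10*2 - -9*7 + -9*-8 - 9*2
= 143 + 83 + 54 = 280
Area = (1/2)|280| = 140.

140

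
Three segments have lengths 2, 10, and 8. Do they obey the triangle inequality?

No.
The triangle inequality is violated: 2 + 8 = 10 ≤ 10.
These lengths cannot form a triangle.

No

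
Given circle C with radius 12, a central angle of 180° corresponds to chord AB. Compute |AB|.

Chord length = 2r sin(θ/2)
= 2 × 12 × sin(180°/2)
= 2 × 12 × sin(90°)
= 24

24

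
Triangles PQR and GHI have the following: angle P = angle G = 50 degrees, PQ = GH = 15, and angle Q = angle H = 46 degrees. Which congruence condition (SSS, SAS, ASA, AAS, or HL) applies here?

The given information provides:
angle P = angle G = 50 degrees, PQ = GH = 15, and angle Q = angle H = 46 degrees
This matches the ASA congruence theorem.
Two pairs of corresponding angles and the included side are equal (Angle-Side-Angle).

ASA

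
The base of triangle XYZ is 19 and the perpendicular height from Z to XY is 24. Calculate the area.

Area = (1/2)(19)(24) = 228

228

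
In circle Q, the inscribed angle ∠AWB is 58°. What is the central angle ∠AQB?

Central angle = 2 × 58° = 116° (inscribed angle theorem).

116°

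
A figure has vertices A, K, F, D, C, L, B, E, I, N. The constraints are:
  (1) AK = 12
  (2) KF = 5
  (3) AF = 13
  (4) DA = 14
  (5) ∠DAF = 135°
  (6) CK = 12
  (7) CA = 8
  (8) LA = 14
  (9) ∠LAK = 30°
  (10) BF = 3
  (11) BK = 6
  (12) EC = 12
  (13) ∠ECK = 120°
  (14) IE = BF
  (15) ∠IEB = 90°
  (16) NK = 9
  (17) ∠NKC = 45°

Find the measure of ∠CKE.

Step 1: By the law of cosines on triangle KCE: KE² = 12² + 12² − 2·12·12·cos(120°) = 432, so KE = 12·√3.
Step 2: By the inverse law of cosines on triangle CKE: cos(∠CKE) = (12² + (12·√3)² − 12²) / (2·12·12·√3) = 432/498.83 = 0.866, so ∠CKE = 30°.

Therefore, the measure of angle ∠CKE = 30°.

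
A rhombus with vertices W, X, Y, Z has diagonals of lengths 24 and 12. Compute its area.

Area of a rhombus = (d1 * d2) / 2
Area = (24 * 12) / 2
Area = 288 / 2
Area = 144

144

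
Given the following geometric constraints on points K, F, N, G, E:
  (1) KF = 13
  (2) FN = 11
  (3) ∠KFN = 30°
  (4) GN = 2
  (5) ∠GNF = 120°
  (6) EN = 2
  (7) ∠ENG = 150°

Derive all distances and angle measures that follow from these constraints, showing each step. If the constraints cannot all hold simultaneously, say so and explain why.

The constraints are consistent.

Step 1: From KF = 13, FN = 11, and ∠KFN = 30°, by the law of cosines:
  KN² = KF² + FN² - 2·KF·FN·cos(30°) = 169 + 121 - 247.7 = 42.32
  KN ≈ 6.51

Step 2: From FN = 11, NG = 2, and ∠FNG = 120°, by the law of cosines:
  FG² = FN² + NG² - 2·FN·NG·cos(120°) = 121 + 4 + 22 = 147
  FG = 7·√3

Step 3: From GN = 2, NE = 2, and ∠GNE = 150°, by the law of cosines:
  GE² = GN² + NE² - 2·GN·NE·cos(150°) = 4 + 4 + 6.928 = 14.93
  GE ≈ 3.86

Step 4: From KF = 13, KN = 6.51, FN = 11, by the inverse law of cosines:
  cos(∠FKN) = (KF² + KN² - FN²) / (2·KF·KN)
  ∠FKN = 57.72°

Step 5: From FG = 7·√3, FN = 11, GN = 2, by the inverse law of cosines:
  cos(∠GFN) = (FG² + FN² - GN²) / (2·FG·FN)
  ∠GFN = 8.21°

Step 6: From NF = 11, NK = 6.51, FK = 13, by the inverse law of cosines:
  cos(∠FNK) = (NF² + NK² - FK²) / (2·NF·NK)
  ∠FNK = 92.28°

Step 7: From GE = 3.86, GN = 2, EN = 2, by the inverse law of cosines:
  cos(∠EGN) = (GE² + GN² - EN²) / (2·GE·GN)
  ∠EGN = 15°

Step 8: From GF = 7·√3, GN = 2, FN = 11, by the inverse law of cosines:
  cos(∠FGN) = (GF² + GN² - FN²) / (2·GF·GN)
  ∠FGN = 51.79°

Step 9: From EG = 3.86, EN = 2, GN = 2, by the inverse law of cosines:
  cos(∠GEN) = (EG² + EN² - GN²) / (2·EG·EN)
  ∠GEN = 15°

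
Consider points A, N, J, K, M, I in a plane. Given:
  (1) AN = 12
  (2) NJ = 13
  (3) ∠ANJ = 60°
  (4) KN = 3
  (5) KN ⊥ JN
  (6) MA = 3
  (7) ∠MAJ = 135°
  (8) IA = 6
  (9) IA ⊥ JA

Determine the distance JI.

Step 1: By the law of cosines on triangle JNA: JA² = 13² + 12² − 2·13·12·cos(60°) = 157, so JA = √157.
Step 2: By the law of cosines on triangle JAI: JI² = √157² + 6² − 2·√157·6·cos(90°) = 193, so JI = √193.

Therefore, the length of JI = √193.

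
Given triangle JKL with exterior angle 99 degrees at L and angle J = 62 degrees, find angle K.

The exterior angle theorem states that an exterior angle equals the sum of the two non-adjacent interior angles.
So 99 = 62 + angle K, which gives angle K = 99 - 62 = 37 degrees.

37 degrees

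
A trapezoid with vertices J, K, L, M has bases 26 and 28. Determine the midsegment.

The midsegment of a trapezoid = (base1 + base2) / 2
midsegment = (26 + 28) / 2
midsegment = 54 / 2
midsegment = 27

27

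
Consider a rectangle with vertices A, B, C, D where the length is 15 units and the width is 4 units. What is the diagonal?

d = sqrt(15^2 + 4^2) = sqrt(241)

sqrt(241)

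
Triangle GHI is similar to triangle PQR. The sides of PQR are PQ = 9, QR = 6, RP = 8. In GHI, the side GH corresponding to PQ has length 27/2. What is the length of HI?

Similar triangles have proportional sides. Setting up the proportion:
GH / PQ = HI / QR
27/2 / 9 = HI / 6
HI = 6 * 27/2 / 9 = 9.

9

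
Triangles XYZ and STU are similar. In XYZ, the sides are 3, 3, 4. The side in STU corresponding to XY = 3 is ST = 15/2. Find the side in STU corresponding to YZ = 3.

k = 15/2/3 = 5/2. TU = 5/2 * 3 = 15/2.

15/2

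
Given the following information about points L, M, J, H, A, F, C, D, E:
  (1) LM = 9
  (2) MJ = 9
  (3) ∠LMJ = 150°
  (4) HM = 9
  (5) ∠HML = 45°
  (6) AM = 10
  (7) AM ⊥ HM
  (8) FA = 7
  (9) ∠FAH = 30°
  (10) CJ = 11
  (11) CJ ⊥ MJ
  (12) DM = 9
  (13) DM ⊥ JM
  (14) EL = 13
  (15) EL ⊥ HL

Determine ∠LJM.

Step 1: By the law of cosines on triangle JML: JL² = 9² + 9² − 2·9·9·cos(150°) = 302.3, so JL ≈ 17.39.
Step 2: By the inverse law of cosines on triangle LJM: cos(∠LJM) = (17.39² + 9² − 9²) / (2·17.39·9) = 302.3/312.96 = 0.9659, so ∠LJM = 15°.

Therefore, the measure of angle ∠LJM = 15°.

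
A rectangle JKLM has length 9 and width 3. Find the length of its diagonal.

Using the Pythagorean theorem:
d² = 9² + 3² = 81 + 9 = 90
d = sqrt(90) = 3*sqrt(10)

3*sqrt(10)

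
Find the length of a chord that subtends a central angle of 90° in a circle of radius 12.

Chord = 2(12) sin(45°) = 12*sqrt(2)

12*sqrt(2)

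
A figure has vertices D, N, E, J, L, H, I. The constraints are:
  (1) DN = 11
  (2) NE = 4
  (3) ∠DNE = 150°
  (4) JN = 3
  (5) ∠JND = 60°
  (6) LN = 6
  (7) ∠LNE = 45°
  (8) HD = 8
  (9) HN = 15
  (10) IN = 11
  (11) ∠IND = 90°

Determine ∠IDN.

Step 1: By the law of cosines on triangle DNI: DI² = 11² + 11² − 2·11·11·cos(90°) = 242, so DI = 11·√2.
Step 2: By the inverse law of cosines on triangle IDN: cos(∠IDN) = ((11·√2)² + 11² − 11²) / (2·11·√2·11) = 242/342.24 = 0.7071, so ∠IDN = 45°.

Therefore, the measure of angle ∠IDN = 45°.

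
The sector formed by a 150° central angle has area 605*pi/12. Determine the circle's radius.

The sector covers 150°/360° = 5/12 of the full circle.
Full circle area = 605*pi/12 / 5/12 = 121*pi.
Since full area = πr², we get r² = 121*pi/π = 121, so r = 11.

11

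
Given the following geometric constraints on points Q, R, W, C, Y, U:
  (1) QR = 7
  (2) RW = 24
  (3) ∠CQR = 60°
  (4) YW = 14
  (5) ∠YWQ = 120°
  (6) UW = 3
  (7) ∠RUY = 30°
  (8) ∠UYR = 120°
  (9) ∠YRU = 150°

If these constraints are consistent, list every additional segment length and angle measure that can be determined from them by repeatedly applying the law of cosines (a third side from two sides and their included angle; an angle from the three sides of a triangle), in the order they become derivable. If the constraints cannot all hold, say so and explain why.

These constraints are not satisfiable: (7), (8) and (9) are the three interior angles of triangle RUY, which must sum to 180°, but 30° + 120° + 150° = 300°. No planar figure meets all of them, so nothing further can be derived.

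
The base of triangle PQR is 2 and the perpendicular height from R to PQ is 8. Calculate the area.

A triangle's area is half the area of a rectangle with the same base and height.
Area = (1/2) * 2 * 8 = 8.

8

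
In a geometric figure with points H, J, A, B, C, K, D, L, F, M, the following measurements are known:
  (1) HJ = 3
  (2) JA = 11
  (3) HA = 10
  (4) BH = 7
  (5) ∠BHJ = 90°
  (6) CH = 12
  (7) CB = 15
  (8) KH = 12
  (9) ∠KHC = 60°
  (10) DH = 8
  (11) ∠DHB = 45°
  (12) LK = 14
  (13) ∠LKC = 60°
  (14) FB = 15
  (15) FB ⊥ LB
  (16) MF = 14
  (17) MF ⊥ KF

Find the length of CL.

Step 1: By the law of cosines on triangle CHK: CK² = 12² + 12² − 2·12·12·cos(60°) = 144, so CK = 12.
Step 2: By the law of cosines on triangle CKL: CL² = 12² + 14² − 2·12·14·cos(60°) = 172, so CL = 2·√43.

Therefore, the length of CL = 2·√43.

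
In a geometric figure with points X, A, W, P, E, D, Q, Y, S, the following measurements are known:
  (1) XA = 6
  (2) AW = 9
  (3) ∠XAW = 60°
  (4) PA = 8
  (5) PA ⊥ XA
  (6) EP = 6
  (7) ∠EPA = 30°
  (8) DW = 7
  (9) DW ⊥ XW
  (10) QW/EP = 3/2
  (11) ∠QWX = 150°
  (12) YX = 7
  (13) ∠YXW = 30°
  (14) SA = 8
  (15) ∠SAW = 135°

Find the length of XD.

Step 1: By the law of cosines on triangle XAW: XW² = 6² + 9² − 2·6·9·cos(60°) = 63, so XW = 3·√7.
Step 2: By the law of cosines on triangle XWD: XD² = (3·√7)² + 7² − 2·3·√7·7·cos(90°) = 112, so XD = 4·√7.

Therefore, the length of XD = 4·√7.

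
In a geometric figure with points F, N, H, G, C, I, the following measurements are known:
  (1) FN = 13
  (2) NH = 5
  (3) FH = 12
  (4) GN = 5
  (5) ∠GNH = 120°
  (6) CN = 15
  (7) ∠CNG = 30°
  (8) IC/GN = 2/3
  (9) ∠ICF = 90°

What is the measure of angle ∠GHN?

Step 1: By the law of cosines on triangle HNG: HG² = 5² + 5² − 2·5·5·cos(120°) = 75, so HG = 5·√3.
Step 2: By the inverse law of cosines on triangle GHN: cos(∠GHN) = ((5·√3)² + 5² − 5²) / (2·5·√3·5) = 75/86.6 = 0.866, so ∠GHN = 30°.

Therefore, the measure of angle ∠GHN = 30°.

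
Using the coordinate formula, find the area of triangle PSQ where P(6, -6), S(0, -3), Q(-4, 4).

Using the Shoelace formula for a triangle:
Area = (1/2)|x0(y1 - y2) + x1(y2 - y0) + x2(y0 - y1)|
Area = (1/2)|6(-3 - 4) + 0(4 - -6) + -4(-6 - -3)|
Area = (1/2)|-42 + 0 + 12|
Area = (1/2)|-30|
Area = (1/2)(30)
Area = 15

15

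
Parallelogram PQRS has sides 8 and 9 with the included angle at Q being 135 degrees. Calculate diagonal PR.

Law of cosines: d^2 = 8^2 + 9^2 - 2(8)(9)cos(135°) = 72*sqrt(2) + 145, so d = sqrt(72*sqrt(2) + 145).

sqrt(72*sqrt(2) + 145)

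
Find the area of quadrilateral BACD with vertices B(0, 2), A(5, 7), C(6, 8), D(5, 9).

Shoelace: sum of cross terms = 12, Area = (1/2)|12| = 6

6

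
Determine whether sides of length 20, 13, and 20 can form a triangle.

For three segments to close into a triangle, no single side can be as long as the other two combined.
The longest side is 20, and 13 + 20 = 33 > 20.
A triangle can be formed.

Yes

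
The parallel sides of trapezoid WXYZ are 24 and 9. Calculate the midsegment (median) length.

The midsegment of a trapezoid = (base1 + base2) / 2
midsegment = (24 + 9) / 2
midsegment = 33 / 2
midsegment = 33/2

33/2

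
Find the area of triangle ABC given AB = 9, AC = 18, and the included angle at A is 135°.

Area = (1/2) * AB * AC * sin(A)
Area = (1/2) * 9 * 18 * sin(135°)
Area = (1/2) * 9 * 18 * sqrt(2)/2
Area = 81*sqrt(2)/2

81*sqrt(2)/2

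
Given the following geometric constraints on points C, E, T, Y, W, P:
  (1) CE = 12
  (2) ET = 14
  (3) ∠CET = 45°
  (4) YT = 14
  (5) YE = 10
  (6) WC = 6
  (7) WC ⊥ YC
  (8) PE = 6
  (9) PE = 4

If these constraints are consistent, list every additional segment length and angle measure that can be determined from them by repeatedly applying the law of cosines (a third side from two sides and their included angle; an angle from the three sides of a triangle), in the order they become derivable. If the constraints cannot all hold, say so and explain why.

These constraints are not satisfiable: (8) PE = 6 and (9) PE = 4 assign two different lengths to the same segment. No planar figure meets all of them, so nothing further can be derived.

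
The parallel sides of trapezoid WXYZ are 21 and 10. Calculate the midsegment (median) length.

midsegment = (21 + 10) / 2 = 31 / 2 = 31/2

31/2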